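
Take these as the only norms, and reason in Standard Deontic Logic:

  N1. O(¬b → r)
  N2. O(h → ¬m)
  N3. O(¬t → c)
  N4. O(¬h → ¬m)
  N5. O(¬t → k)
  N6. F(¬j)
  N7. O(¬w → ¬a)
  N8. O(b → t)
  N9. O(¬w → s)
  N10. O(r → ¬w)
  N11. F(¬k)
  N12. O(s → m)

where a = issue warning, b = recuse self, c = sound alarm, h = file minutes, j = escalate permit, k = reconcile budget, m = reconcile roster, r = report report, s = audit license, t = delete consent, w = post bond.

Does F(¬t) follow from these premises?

Premises 2 and 4 are O(h → ¬m) and O(¬h → ¬m); every ideal world satisfies h or ¬h, so in either case ¬m holds — hence O(¬m).
The contrapositive of premise 12 (O(s → m)) is O(¬m → ¬s), and O(¬m) is already established, so O(¬s).
Premise 9 is O(¬w → s); contrapositively O(¬s → w). Since O(¬s) holds, K gives O(w).
Premise 10, O(r → ¬w), contraposes to O(w → ¬r); with O(w) we get O(¬r).
Premise 1, O(¬b → r), contraposes to O(¬r → b); with O(¬r) we get O(b).
With premise 8, O(b → t), the K-axiom yields O(t).
Premises 3, 5, 6, 7, 11 do not contribute to this derivation.
So O(t) holds, i.e. F(¬t). The claim follows.

Yes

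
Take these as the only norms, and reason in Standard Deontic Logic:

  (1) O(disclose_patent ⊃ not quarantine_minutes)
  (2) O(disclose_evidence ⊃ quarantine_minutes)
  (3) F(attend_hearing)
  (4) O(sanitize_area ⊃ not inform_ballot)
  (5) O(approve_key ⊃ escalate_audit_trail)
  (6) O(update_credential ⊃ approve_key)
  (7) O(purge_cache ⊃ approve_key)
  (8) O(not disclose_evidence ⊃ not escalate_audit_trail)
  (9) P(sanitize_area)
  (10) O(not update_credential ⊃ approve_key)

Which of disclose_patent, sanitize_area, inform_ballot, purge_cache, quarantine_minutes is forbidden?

Premises 10 and 6 cover both cases: O(not update_credential ⊃ approve_key) and O(update_credential ⊃ approve_key). Since not update_credential ∨ update_credential is a tautology, O(approve_key) follows.
With premise 5, O(approve_key ⊃ escalate_audit_trail), the K-axiom yields O(escalate_audit_trail).
Premise 8, O(not disclose_evidence ⊃ not escalate_audit_trail), contraposes to O(escalate_audit_trail ⊃ disclose_evidence); with O(escalate_audit_trail) we get O(disclose_evidence).
With premise 2, O(disclose_evidence ⊃ quarantine_minutes), the K-axiom yields O(quarantine_minutes).
Premise 1, O(disclose_patent ⊃ not quarantine_minutes), contraposes to O(quarantine_minutes ⊃ not disclose_patent); with O(quarantine_minutes) we get O(not disclose_patent).
So O(not disclose_patent) holds, i.e. disclose_patent is forbidden. None of the other listed options is forbidden under the premises.

disclose_patent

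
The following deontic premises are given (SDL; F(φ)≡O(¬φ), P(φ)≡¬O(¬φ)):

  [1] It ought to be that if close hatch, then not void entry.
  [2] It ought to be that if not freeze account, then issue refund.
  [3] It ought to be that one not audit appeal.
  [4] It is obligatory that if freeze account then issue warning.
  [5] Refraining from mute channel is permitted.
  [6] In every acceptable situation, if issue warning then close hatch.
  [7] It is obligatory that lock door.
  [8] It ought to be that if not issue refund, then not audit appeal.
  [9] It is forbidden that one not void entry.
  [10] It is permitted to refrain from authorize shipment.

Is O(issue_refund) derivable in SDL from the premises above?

Premise 9, F(¬void_entry), is equivalent to O(void_entry).
The contrapositive of premise 1 (O(close_hatch → ¬void_entry)) is O(void_entry → ¬close_hatch), and O(void_entry) is already established, so O(¬close_hatch).
Premise 6 is O(issue_warning → close_hatch); contrapositively O(¬close_hatch → ¬issue_warning). Since O(¬close_hatch) holds, K gives O(¬issue_warning).
Premise 4 is O(freeze_account → issue_warning); contrapositively O(¬issue_warning → ¬freeze_account). Since O(¬issue_warning) holds, K gives O(¬freeze_account).
Premise 2 is O(¬freeze_account → issue_refund); since O(¬freeze_account), deontic closure gives O(issue_refund).
Premises 3, 5, 7, 8, 10 do not contribute to this derivation.
So O(issue_refund) follows.

Yes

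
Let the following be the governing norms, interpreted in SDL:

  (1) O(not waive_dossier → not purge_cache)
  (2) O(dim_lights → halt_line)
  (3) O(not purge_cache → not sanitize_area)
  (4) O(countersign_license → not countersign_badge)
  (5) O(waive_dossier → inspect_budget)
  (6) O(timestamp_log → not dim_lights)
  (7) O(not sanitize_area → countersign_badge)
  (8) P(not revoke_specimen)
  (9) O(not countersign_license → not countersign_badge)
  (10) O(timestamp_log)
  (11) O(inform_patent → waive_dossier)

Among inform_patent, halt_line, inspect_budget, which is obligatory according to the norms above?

inspect_budget

By case analysis on countersign_license: premise 4 gives O(countersign_license → not countersign_badge) and premise 9 gives O(not countersign_license → not countersign_badge), so O(not countersign_badge) either way.
The contrapositive of premise 7 (O(not sanitize_area → countersign_badge)) is O(not countersign_badge → sanitize_area), and O(not countersign_badge) is already established, so O(sanitize_area).
Premise 3 is O(not purge_cache → not sanitize_area); contrapositively O(sanitize_area → purge_cache). Since O(sanitize_area) holds, K gives O(purge_cache).
The contrapositive of premise 1 (O(not waive_dossier → not purge_cache)) is O(purge_cache → waive_dossier), and O(purge_cache) is already established, so O(waive_dossier).
Premise 5 is O(waive_dossier → inspect_budget); since O(waive_dossier), deontic closure gives O(inspect_budget).
So O(inspect_budget) holds — inspect_budget is obligatory. None of the other listed options is made obligatory by any chain of premises.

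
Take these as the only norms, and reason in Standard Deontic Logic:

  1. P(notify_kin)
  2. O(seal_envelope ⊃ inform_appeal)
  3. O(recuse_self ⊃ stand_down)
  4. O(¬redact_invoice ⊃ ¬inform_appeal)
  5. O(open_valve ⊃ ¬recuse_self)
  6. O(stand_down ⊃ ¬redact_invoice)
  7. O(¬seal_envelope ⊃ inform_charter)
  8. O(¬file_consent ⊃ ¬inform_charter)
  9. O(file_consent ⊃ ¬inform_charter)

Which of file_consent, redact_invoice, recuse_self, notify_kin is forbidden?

recuse_self

Premises 8 and 9 are O(¬file_consent ⊃ ¬inform_charter) and O(file_consent ⊃ ¬inform_charter); every ideal world satisfies ¬file_consent or file_consent, so in either case ¬inform_charter holds — hence O(¬inform_charter).
The contrapositive of premise 7 (O(¬seal_envelope ⊃ inform_charter)) is O(¬inform_charter ⊃ seal_envelope), and O(¬inform_charter) is already established, so O(seal_envelope).
With premise 2, O(seal_envelope ⊃ inform_appeal), the K-axiom yields O(inform_appeal).
Premise 4, O(¬redact_invoice ⊃ ¬inform_appeal), contraposes to O(inform_appeal ⊃ redact_invoice); with O(inform_appeal) we get O(redact_invoice).
Premise 6 is O(stand_down ⊃ ¬redact_invoice); contrapositively O(redact_invoice ⊃ ¬stand_down). Since O(redact_invoice) holds, K gives O(¬stand_down).
Premise 3, O(recuse_self ⊃ stand_down), contraposes to O(¬stand_down ⊃ ¬recuse_self); with O(¬stand_down) we get O(¬recuse_self).
So O(¬recuse_self) holds, i.e. recuse_self is forbidden. None of the other listed options is forbidden under the premises.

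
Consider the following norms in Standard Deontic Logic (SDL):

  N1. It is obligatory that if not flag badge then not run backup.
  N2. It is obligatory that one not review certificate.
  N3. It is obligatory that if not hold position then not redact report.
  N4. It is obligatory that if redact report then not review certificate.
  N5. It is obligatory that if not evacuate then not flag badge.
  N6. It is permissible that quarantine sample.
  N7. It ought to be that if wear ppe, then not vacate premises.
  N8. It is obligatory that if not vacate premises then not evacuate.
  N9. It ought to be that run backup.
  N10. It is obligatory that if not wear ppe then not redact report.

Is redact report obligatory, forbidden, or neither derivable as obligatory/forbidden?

Forbidden

Premise 9 states O(run_backup) outright.
Premise 1 is O(¬flag_badge → ¬run_backup); contrapositively O(run_backup → flag_badge). Since O(run_backup) holds, K gives O(flag_badge).
Premise 5, O(¬evacuate → ¬flag_badge), contraposes to O(flag_badge → evacuate); with O(flag_badge) we get O(evacuate).
The contrapositive of premise 8 (O(¬vacate_premises → ¬evacuate)) is O(evacuate → vacate_premises), and O(evacuate) is already established, so O(vacate_premises).
The contrapositive of premise 7 (O(wear_ppe → ¬vacate_premises)) is O(vacate_premises → ¬wear_ppe), and O(vacate_premises) is already established, so O(¬wear_ppe).
From O(¬wear_ppe) and premise 10, O(¬wear_ppe → ¬redact_report), we obtain O(¬redact_report).
Premises 2, 3, 4, 6 do not contribute to this derivation.
Thus O(¬redact_report), which is F(redact_report): redact_report is forbidden.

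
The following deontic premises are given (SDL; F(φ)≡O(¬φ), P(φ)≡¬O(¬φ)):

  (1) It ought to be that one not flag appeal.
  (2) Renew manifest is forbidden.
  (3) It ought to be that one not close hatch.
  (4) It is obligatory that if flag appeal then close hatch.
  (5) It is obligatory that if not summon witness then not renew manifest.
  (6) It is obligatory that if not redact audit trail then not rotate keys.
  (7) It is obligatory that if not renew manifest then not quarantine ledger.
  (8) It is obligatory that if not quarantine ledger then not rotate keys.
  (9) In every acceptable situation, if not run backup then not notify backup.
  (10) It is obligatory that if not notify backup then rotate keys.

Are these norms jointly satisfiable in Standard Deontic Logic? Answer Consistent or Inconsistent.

Consistent

Premise 4 is O(flag_appeal → close_hatch), but O(flag_appeal) is not derivable from the premises, so it does not yield O(close_hatch).
So O(close_hatch) is not derivable, and the apparent clash with O(¬close_hatch) does not arise.
A world satisfying every obligation exists (e.g. close_hatch=false, flag_appeal=false, notify_backup=true, quarantine_ledger=false, redact_audit_trail=false, renew_manifest=false, rotate_keys=false, run_backup=true, summon_witness=false); no atom is both obligatory and forbidden, so the set is consistent.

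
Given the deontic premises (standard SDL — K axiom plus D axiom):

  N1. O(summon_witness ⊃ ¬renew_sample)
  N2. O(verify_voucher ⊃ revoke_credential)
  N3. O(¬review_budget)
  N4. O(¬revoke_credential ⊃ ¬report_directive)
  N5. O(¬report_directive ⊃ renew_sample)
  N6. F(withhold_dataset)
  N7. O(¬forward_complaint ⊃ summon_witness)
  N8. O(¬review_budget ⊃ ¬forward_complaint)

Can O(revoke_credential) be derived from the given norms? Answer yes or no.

From premise 3 we have O(¬review_budget).
From O(¬review_budget) and premise 8, O(¬review_budget ⊃ ¬forward_complaint), we obtain O(¬forward_complaint).
With premise 7, O(¬forward_complaint ⊃ summon_witness), the K-axiom yields O(summon_witness).
Applying K to premise 1 (O(summon_witness ⊃ ¬renew_sample)) and O(summon_witness) yields O(¬renew_sample).
Premise 5, O(¬report_directive ⊃ renew_sample), contraposes to O(¬renew_sample ⊃ report_directive); with O(¬renew_sample) we get O(report_directive).
Premise 4 is O(¬revoke_credential ⊃ ¬report_directive); contrapositively O(report_directive ⊃ revoke_credential). Since O(report_directive) holds, K gives O(revoke_credential).
Premises 2, 6 do not contribute to this derivation.
So O(revoke_credential) follows.

Yes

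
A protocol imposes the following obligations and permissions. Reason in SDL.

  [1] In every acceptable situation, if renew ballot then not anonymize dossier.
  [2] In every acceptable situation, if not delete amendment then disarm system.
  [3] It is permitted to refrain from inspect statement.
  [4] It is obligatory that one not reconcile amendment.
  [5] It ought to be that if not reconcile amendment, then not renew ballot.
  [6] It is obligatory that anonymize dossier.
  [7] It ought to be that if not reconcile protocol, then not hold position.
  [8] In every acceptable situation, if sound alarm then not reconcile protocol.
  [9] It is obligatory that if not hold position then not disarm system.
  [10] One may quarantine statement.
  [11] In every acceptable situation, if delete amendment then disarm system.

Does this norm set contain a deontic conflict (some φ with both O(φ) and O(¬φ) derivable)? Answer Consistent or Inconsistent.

Premise 1 is O(renew_ballot → ¬anonymize_dossier), but O(renew_ballot) is not derivable from the premises, so it does not yield O(¬anonymize_dossier).
So O(¬anonymize_dossier) is not derivable, and the apparent clash with O(anonymize_dossier) does not arise.
A world satisfying every obligation exists (e.g. anonymize_dossier=true, delete_amendment=false, disarm_system=true, hold_position=true, inspect_statement=false, quarantine_statement=false, reconcile_amendment=false, reconcile_protocol=true, renew_ballot=false, sound_alarm=false); no atom is both obligatory and forbidden, so the set is consistent.

Consistent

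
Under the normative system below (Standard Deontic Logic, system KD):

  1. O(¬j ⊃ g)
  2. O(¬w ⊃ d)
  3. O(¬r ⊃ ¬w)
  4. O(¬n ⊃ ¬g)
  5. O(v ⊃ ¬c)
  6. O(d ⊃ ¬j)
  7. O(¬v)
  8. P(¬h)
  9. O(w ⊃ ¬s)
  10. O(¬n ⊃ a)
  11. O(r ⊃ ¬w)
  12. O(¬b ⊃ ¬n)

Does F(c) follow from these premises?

Premise 5 is O(v ⊃ ¬c), but O(v) is not derivable from the premises, so it does not yield O(¬c).
No other premise forces O(¬c). An ideal world satisfying every premise can still have c true, so F(c) is not derivable.

No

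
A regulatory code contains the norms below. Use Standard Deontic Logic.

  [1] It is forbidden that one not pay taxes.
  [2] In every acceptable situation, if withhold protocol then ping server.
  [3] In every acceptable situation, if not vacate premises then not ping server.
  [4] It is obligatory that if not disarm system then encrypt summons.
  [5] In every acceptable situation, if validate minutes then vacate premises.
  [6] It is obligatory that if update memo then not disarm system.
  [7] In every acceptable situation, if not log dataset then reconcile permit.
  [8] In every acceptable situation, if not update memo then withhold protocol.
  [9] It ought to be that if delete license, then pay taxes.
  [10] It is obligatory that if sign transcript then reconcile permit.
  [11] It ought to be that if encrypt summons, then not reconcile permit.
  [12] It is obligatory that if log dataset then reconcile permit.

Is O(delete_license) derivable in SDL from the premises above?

Premise 9 is O(delete_license → pay_taxes); even if O(pay_taxes) held, inferring O(delete_license) would be affirming the consequent — invalid.
No other premise forces O(delete_license). An ideal world satisfying every premise can still have delete_license false, so O(delete_license) is not derivable.

No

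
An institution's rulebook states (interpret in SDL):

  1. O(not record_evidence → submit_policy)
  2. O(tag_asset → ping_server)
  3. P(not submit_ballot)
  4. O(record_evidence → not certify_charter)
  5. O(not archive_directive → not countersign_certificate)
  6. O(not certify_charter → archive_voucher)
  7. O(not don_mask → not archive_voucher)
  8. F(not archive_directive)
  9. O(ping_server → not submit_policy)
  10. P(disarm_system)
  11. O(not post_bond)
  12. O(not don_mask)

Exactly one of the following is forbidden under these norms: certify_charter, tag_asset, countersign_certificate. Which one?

Premise 12 states O(not don_mask) outright.
From O(not don_mask) and premise 7, O(not don_mask → not archive_voucher), we obtain O(not archive_voucher).
Premise 6, O(not certify_charter → archive_voucher), contraposes to O(not archive_voucher → certify_charter); with O(not archive_voucher) we get O(certify_charter).
Premise 4, O(record_evidence → not certify_charter), contraposes to O(certify_charter → not record_evidence); with O(certify_charter) we get O(not record_evidence).
Applying K to premise 1 (O(not record_evidence → submit_policy)) and O(not record_evidence) yields O(submit_policy).
Premise 9 is O(ping_server → not submit_policy); contrapositively O(submit_policy → not ping_server). Since O(submit_policy) holds, K gives O(not ping_server).
Premise 2 is O(tag_asset → ping_server); contrapositively O(not ping_server → not tag_asset). Since O(not ping_server) holds, K gives O(not tag_asset).
So O(not tag_asset) holds, i.e. tag_asset is forbidden. None of the other listed options is forbidden under the premises.

tag_asset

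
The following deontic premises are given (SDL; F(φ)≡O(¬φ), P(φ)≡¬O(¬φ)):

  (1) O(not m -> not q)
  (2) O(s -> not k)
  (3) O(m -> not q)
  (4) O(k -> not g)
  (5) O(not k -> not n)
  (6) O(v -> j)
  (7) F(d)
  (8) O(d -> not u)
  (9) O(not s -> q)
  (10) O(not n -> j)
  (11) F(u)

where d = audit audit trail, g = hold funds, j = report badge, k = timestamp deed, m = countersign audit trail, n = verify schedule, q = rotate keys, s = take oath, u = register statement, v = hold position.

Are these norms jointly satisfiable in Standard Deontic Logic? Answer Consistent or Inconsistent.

Consistent

Premise 8 is O(d -> not u); even if O(not u) held, inferring O(d) would be affirming the consequent — invalid.
So O(d) is not derivable, and the apparent clash with O(not d) does not arise.
A world satisfying every obligation exists (e.g. d=false, g=false, j=true, k=false, m=false, n=false, q=false, s=true, u=false, v=false); no atom is both obligatory and forbidden, so the set is consistent.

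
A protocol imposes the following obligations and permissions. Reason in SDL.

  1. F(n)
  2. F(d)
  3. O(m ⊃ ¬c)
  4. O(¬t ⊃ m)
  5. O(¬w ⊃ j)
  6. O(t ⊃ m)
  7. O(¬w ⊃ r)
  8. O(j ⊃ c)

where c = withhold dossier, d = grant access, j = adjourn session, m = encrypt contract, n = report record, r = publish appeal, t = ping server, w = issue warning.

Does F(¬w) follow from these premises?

Premises 4 and 6 cover both cases: O(¬t ⊃ m) and O(t ⊃ m). Since ¬t ∨ t is a tautology, O(m) follows.
From O(m) and premise 3, O(m ⊃ ¬c), we obtain O(¬c).
Premise 8, O(j ⊃ c), contraposes to O(¬c ⊃ ¬j); with O(¬c) we get O(¬j).
Premise 5, O(¬w ⊃ j), contraposes to O(¬j ⊃ w); with O(¬j) we get O(w).
Premises 1, 2, 7 do not contribute to this derivation.
So O(w) holds, i.e. F(¬w). The claim follows.

Yes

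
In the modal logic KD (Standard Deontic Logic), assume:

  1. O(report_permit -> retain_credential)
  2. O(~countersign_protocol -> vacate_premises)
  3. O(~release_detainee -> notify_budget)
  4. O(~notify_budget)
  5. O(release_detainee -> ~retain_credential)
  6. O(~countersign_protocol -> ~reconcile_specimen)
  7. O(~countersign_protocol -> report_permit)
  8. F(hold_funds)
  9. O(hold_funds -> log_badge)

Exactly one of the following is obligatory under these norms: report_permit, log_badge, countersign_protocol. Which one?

Premise 4 states O(~notify_budget) outright.
Premise 3 is O(~release_detainee -> notify_budget); contrapositively O(~notify_budget -> release_detainee). Since O(~notify_budget) holds, K gives O(release_detainee).
Premise 5 is O(release_detainee -> ~retain_credential); since O(release_detainee), deontic closure gives O(~retain_credential).
Premise 1 is O(report_permit -> retain_credential); contrapositively O(~retain_credential -> ~report_permit). Since O(~retain_credential) holds, K gives O(~report_permit).
The contrapositive of premise 7 (O(~countersign_protocol -> report_permit)) is O(~report_permit -> countersign_protocol), and O(~report_permit) is already established, so O(countersign_protocol).
So O(countersign_protocol) holds — countersign_protocol is obligatory. None of the other listed options is made obligatory by any chain of premises.

countersign_protocol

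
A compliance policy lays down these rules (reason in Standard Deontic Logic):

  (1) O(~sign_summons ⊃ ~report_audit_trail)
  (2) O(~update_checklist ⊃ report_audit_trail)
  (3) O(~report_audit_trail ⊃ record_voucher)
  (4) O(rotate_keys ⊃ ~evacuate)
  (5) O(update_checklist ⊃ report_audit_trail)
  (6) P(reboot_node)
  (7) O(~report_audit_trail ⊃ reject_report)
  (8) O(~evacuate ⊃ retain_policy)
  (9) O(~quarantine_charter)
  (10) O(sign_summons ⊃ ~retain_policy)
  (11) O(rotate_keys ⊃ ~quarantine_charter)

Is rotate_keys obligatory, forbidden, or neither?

Premises 2 and 5 cover both cases: O(~update_checklist ⊃ report_audit_trail) and O(update_checklist ⊃ report_audit_trail). Since ~update_checklist ∨ update_checklist is a tautology, O(report_audit_trail) follows.
The contrapositive of premise 1 (O(~sign_summons ⊃ ~report_audit_trail)) is O(report_audit_trail ⊃ sign_summons), and O(report_audit_trail) is already established, so O(sign_summons).
Applying K to premise 10 (O(sign_summons ⊃ ~retain_policy)) and O(sign_summons) yields O(~retain_policy).
Premise 8, O(~evacuate ⊃ retain_policy), contraposes to O(~retain_policy ⊃ evacuate); with O(~retain_policy) we get O(evacuate).
The contrapositive of premise 4 (O(rotate_keys ⊃ ~evacuate)) is O(evacuate ⊃ ~rotate_keys), and O(evacuate) is already established, so O(~rotate_keys).
Premises 3, 6, 7, 9, 11 do not contribute to this derivation.
Thus O(~rotate_keys), which is F(rotate_keys): rotate_keys is forbidden.

Forbidden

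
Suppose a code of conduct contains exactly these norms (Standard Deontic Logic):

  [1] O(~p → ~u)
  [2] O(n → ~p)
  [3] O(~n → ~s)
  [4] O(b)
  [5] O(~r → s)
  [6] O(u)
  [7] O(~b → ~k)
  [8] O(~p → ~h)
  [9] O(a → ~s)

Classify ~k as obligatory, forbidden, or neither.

Premise 7 is O(~b → ~k), but O(~b) is not derivable from the premises, so it does not yield O(~k).
No premise or chain of K-axiom applications forces O(~k), and none forces O(k). So ~k is neither obligatory nor forbidden under these norms.

Neither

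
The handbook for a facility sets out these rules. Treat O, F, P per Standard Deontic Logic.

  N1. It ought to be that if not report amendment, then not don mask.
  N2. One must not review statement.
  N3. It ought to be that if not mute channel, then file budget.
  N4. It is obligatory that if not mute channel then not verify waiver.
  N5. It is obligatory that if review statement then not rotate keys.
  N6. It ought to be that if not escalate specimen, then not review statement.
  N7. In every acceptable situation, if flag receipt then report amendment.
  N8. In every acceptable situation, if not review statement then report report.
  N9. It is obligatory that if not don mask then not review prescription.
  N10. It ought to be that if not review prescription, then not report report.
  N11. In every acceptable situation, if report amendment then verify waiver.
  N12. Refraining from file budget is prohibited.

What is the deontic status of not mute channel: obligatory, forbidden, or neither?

F(review_statement) at premise 2 means O(¬review_statement).
Applying K to premise 8 (O(¬review_statement → report_report)) and O(¬review_statement) yields O(report_report).
Premise 10 is O(¬review_prescription → ¬report_report); contrapositively O(report_report → review_prescription). Since O(report_report) holds, K gives O(review_prescription).
Premise 9 is O(¬don_mask → ¬review_prescription); contrapositively O(review_prescription → don_mask). Since O(review_prescription) holds, K gives O(don_mask).
Premise 1 is O(¬report_amendment → ¬don_mask); contrapositively O(don_mask → report_amendment). Since O(don_mask) holds, K gives O(report_amendment).
With premise 11, O(report_amendment → verify_waiver), the K-axiom yields O(verify_waiver).
The contrapositive of premise 4 (O(¬mute_channel → ¬verify_waiver)) is O(verify_waiver → mute_channel), and O(verify_waiver) is already established, so O(mute_channel).
Premises 3, 5, 6, 7, 12 do not contribute to this derivation.
Thus O(mute_channel), which is F(¬mute_channel): ¬mute_channel is forbidden.

Forbidden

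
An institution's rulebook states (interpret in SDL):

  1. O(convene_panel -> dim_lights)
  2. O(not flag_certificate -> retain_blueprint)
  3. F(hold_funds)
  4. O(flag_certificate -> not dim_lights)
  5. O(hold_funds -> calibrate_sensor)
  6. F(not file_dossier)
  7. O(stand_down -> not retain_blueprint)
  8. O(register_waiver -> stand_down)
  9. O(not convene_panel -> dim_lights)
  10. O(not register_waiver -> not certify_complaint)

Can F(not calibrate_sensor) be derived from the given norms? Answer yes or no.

Premise 5 is O(hold_funds -> calibrate_sensor), but O(hold_funds) is not derivable from the premises, so it does not yield O(calibrate_sensor).
No other premise forces O(calibrate_sensor). An ideal world satisfying every premise can still have not calibrate_sensor true, so F(not calibrate_sensor) is not derivable.

No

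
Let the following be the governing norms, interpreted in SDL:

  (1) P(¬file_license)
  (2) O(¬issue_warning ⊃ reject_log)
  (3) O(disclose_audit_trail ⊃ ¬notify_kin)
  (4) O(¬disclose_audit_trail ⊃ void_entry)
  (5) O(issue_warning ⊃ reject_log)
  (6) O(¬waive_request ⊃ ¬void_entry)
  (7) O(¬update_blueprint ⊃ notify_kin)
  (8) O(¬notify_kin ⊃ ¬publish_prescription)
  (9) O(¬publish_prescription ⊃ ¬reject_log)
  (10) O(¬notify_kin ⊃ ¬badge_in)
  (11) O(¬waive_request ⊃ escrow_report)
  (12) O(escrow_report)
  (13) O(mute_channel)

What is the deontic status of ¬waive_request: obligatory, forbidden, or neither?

Forbidden

Premises 2 and 5 are O(¬issue_warning ⊃ reject_log) and O(issue_warning ⊃ reject_log); every ideal world satisfies ¬issue_warning or issue_warning, so in either case reject_log holds — hence O(reject_log).
The contrapositive of premise 9 (O(¬publish_prescription ⊃ ¬reject_log)) is O(reject_log ⊃ publish_prescription), and O(reject_log) is already established, so O(publish_prescription).
Premise 8, O(¬notify_kin ⊃ ¬publish_prescription), contraposes to O(publish_prescription ⊃ notify_kin); with O(publish_prescription) we get O(notify_kin).
Premise 3 is O(disclose_audit_trail ⊃ ¬notify_kin); contrapositively O(notify_kin ⊃ ¬disclose_audit_trail). Since O(notify_kin) holds, K gives O(¬disclose_audit_trail).
Premise 4 is O(¬disclose_audit_trail ⊃ void_entry); since O(¬disclose_audit_trail), deontic closure gives O(void_entry).
The contrapositive of premise 6 (O(¬waive_request ⊃ ¬void_entry)) is O(void_entry ⊃ waive_request), and O(void_entry) is already established, so O(waive_request).
Premises 1, 7, 10, 11, 12, 13 do not contribute to this derivation.
Thus O(waive_request), which is F(¬waive_request): ¬waive_request is forbidden.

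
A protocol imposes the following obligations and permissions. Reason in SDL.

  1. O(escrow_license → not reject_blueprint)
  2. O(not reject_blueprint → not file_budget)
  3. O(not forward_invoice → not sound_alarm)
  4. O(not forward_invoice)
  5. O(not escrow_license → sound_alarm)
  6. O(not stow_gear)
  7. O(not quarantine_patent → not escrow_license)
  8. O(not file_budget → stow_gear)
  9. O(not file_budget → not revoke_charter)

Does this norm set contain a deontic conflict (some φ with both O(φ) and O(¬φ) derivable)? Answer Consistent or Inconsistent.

Inconsistent

Premise 6 states O(not stow_gear) outright.
Premise 8, O(not file_budget → stow_gear), contraposes to O(not stow_gear → file_budget); with O(not stow_gear) we get O(file_budget).
Premise 2, O(not reject_blueprint → not file_budget), contraposes to O(file_budget → reject_blueprint); with O(file_budget) we get O(reject_blueprint).
The contrapositive of premise 1 (O(escrow_license → not reject_blueprint)) is O(reject_blueprint → not escrow_license), and O(reject_blueprint) is already established, so O(not escrow_license).
Applying K to premise 5 (O(not escrow_license → sound_alarm)) and O(not escrow_license) yields O(sound_alarm).
Premise 3 is O(not forward_invoice → not sound_alarm); contrapositively O(sound_alarm → forward_invoice). Since O(sound_alarm) holds, K gives O(forward_invoice).
But premise 4 directly asserts O(not forward_invoice).
We now have both O(forward_invoice) and O(not forward_invoice) — forward_invoice is simultaneously obligatory and forbidden, violating the D-axiom.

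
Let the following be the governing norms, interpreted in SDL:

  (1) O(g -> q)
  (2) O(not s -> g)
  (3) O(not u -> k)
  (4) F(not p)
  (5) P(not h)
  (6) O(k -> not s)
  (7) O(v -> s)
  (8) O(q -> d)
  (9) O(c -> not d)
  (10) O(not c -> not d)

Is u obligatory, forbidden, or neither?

Premises 9 and 10 are O(c -> not d) and O(not c -> not d); every ideal world satisfies c or not c, so in either case not d holds — hence O(not d).
The contrapositive of premise 8 (O(q -> d)) is O(not d -> not q), and O(not d) is already established, so O(not q).
Premise 1 is O(g -> q); contrapositively O(not q -> not g). Since O(not q) holds, K gives O(not g).
Premise 2, O(not s -> g), contraposes to O(not g -> s); with O(not g) we get O(s).
The contrapositive of premise 6 (O(k -> not s)) is O(s -> not k), and O(s) is already established, so O(not k).
The contrapositive of premise 3 (O(not u -> k)) is O(not k -> u), and O(not k) is already established, so O(u).
Premises 4, 5, 7 do not contribute to this derivation.
Hence u is obligatory.

Obligatory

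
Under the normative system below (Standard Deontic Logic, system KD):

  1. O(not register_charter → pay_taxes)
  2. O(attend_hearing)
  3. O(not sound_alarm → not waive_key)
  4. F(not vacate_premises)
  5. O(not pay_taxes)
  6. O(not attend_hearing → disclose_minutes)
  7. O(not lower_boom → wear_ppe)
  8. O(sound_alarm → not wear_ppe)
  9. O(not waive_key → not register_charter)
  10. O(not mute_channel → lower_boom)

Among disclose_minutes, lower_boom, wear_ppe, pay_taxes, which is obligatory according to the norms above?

lower_boom

From premise 5 we have O(not pay_taxes).
Premise 1, O(not register_charter → pay_taxes), contraposes to O(not pay_taxes → register_charter); with O(not pay_taxes) we get O(register_charter).
Premise 9 is O(not waive_key → not register_charter); contrapositively O(register_charter → waive_key). Since O(register_charter) holds, K gives O(waive_key).
Premise 3, O(not sound_alarm → not waive_key), contraposes to O(waive_key → sound_alarm); with O(waive_key) we get O(sound_alarm).
Applying K to premise 8 (O(sound_alarm → not wear_ppe)) and O(sound_alarm) yields O(not wear_ppe).
The contrapositive of premise 7 (O(not lower_boom → wear_ppe)) is O(not wear_ppe → lower_boom), and O(not wear_ppe) is already established, so O(lower_boom).
So O(lower_boom) holds — lower_boom is obligatory. None of the other listed options is made obligatory by any chain of premises.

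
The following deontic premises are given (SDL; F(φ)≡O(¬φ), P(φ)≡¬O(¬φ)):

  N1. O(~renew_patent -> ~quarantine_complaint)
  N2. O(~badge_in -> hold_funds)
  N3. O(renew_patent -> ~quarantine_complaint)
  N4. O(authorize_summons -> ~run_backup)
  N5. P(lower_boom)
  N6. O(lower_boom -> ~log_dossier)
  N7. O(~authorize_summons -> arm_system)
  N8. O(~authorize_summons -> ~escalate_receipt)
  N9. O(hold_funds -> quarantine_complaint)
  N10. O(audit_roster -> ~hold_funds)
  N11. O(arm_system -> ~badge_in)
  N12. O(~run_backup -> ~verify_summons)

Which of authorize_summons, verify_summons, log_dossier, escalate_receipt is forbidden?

Premises 3 and 1 cover both cases: O(renew_patent -> ~quarantine_complaint) and O(~renew_patent -> ~quarantine_complaint). Since renew_patent ∨ ~renew_patent is a tautology, O(~quarantine_complaint) follows.
Premise 9 is O(hold_funds -> quarantine_complaint); contrapositively O(~quarantine_complaint -> ~hold_funds). Since O(~quarantine_complaint) holds, K gives O(~hold_funds).
Premise 2 is O(~badge_in -> hold_funds); contrapositively O(~hold_funds -> badge_in). Since O(~hold_funds) holds, K gives O(badge_in).
The contrapositive of premise 11 (O(arm_system -> ~badge_in)) is O(badge_in -> ~arm_system), and O(badge_in) is already established, so O(~arm_system).
Premise 7 is O(~authorize_summons -> arm_system); contrapositively O(~arm_system -> authorize_summons). Since O(~arm_system) holds, K gives O(authorize_summons).
Applying K to premise 4 (O(authorize_summons -> ~run_backup)) and O(authorize_summons) yields O(~run_backup).
With premise 12, O(~run_backup -> ~verify_summons), the K-axiom yields O(~verify_summons).
So O(~verify_summons) holds, i.e. verify_summons is forbidden. None of the other listed options is forbidden under the premises.

verify_summons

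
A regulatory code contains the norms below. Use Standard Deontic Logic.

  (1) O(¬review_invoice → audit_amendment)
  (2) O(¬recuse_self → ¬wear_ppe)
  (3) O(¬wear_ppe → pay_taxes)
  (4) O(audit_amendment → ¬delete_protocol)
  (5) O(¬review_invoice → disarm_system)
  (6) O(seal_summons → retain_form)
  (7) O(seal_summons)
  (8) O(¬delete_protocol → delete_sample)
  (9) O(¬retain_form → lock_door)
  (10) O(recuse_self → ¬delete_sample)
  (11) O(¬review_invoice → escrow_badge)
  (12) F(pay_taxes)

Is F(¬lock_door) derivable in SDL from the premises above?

No

Premise 9 is O(¬retain_form → lock_door), but O(¬retain_form) is not derivable from the premises, so it does not yield O(lock_door).
No other premise forces O(lock_door). An ideal world satisfying every premise can still have ¬lock_door true, so F(¬lock_door) is not derivable.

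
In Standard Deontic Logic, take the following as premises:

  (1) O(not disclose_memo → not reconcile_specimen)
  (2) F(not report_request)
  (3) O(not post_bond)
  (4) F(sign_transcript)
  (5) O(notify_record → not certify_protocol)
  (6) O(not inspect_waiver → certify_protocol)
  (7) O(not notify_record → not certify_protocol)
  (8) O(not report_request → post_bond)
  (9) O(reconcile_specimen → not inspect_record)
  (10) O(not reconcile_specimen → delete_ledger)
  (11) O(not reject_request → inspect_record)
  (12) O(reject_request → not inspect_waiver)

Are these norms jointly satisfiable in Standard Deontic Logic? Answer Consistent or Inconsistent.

Consistent

Premise 8 is O(not report_request → post_bond), but O(not report_request) is not derivable from the premises, so it does not yield O(post_bond).
So O(post_bond) is not derivable, and the apparent clash with O(not post_bond) does not arise.
A world satisfying every obligation exists (e.g. certify_protocol=false, delete_ledger=true, disclose_memo=false, inspect_record=true, inspect_waiver=true, notify_record=false, post_bond=false, reconcile_specimen=false, reject_request=false, report_request=true, sign_transcript=false); no atom is both obligatory and forbidden, so the set is consistent.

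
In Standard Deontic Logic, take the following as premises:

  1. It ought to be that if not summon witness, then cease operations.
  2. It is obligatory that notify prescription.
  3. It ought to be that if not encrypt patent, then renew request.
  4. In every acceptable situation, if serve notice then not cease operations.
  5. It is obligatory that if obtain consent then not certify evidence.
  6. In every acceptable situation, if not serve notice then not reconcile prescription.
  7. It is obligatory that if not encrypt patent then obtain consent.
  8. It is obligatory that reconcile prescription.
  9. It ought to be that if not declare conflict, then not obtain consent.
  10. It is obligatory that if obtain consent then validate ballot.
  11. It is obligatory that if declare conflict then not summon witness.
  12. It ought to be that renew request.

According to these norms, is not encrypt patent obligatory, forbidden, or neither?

Forbidden

Premise 8 gives O(reconcile_prescription).
Premise 6 is O(¬serve_notice → ¬reconcile_prescription); contrapositively O(reconcile_prescription → serve_notice). Since O(reconcile_prescription) holds, K gives O(serve_notice).
With premise 4, O(serve_notice → ¬cease_operations), the K-axiom yields O(¬cease_operations).
Premise 1, O(¬summon_witness → cease_operations), contraposes to O(¬cease_operations → summon_witness); with O(¬cease_operations) we get O(summon_witness).
Premise 11 is O(declare_conflict → ¬summon_witness); contrapositively O(summon_witness → ¬declare_conflict). Since O(summon_witness) holds, K gives O(¬declare_conflict).
Applying K to premise 9 (O(¬declare_conflict → ¬obtain_consent)) and O(¬declare_conflict) yields O(¬obtain_consent).
Premise 7 is O(¬encrypt_patent → obtain_consent); contrapositively O(¬obtain_consent → encrypt_patent). Since O(¬obtain_consent) holds, K gives O(encrypt_patent).
Premises 2, 3, 5, 10, 12 do not contribute to this derivation.
Thus O(encrypt_patent), which is F(¬encrypt_patent): ¬encrypt_patent is forbidden.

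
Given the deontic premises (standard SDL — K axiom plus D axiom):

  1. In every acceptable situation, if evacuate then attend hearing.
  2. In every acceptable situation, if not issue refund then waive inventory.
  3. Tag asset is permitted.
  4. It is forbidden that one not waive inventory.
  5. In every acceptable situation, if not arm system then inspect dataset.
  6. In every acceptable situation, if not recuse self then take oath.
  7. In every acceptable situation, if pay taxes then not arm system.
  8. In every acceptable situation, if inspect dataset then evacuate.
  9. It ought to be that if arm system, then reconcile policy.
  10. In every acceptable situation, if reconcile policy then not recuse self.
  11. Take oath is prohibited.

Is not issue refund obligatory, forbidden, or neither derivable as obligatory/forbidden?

Premise 2 is O(¬issue_refund → waive_inventory); even if O(waive_inventory) held, inferring O(¬issue_refund) would be affirming the consequent — invalid.
No premise or chain of K-axiom applications forces O(¬issue_refund), and none forces O(issue_refund). So ¬issue_refund is neither obligatory nor forbidden under these norms.

Neither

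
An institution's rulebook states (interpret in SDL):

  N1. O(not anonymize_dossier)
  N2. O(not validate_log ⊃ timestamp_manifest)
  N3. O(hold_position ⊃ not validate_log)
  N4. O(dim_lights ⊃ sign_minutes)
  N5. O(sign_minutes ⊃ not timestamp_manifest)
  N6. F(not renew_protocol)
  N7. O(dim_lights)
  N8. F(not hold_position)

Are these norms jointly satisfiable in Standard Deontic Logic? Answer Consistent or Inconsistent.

Premise 7 gives O(dim_lights).
From O(dim_lights) and premise 4, O(dim_lights ⊃ sign_minutes), we obtain O(sign_minutes).
With premise 5, O(sign_minutes ⊃ not timestamp_manifest), the K-axiom yields O(not timestamp_manifest).
The contrapositive of premise 2 (O(not validate_log ⊃ timestamp_manifest)) is O(not timestamp_manifest ⊃ validate_log), and O(not timestamp_manifest) is already established, so O(validate_log).
Premise 3, O(hold_position ⊃ not validate_log), contraposes to O(validate_log ⊃ not hold_position); with O(validate_log) we get O(not hold_position).
Yet premise 8 is F(not hold_position), i.e. O(hold_position).
We now have both O(not hold_position) and O(hold_position) — hold_position is simultaneously obligatory and forbidden, violating the D-axiom.

Inconsistent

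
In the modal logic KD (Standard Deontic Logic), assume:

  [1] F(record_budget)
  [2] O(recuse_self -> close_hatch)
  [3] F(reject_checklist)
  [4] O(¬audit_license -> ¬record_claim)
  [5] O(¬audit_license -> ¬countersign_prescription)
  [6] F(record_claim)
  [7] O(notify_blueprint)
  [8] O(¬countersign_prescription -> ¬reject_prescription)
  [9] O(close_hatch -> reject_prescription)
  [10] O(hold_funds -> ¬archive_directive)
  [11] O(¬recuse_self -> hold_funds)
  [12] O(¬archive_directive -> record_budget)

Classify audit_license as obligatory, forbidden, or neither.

Obligatory

Premise 1 is F(record_budget), i.e. O(¬record_budget).
Premise 12, O(¬archive_directive -> record_budget), contraposes to O(¬record_budget -> archive_directive); with O(¬record_budget) we get O(archive_directive).
Premise 10, O(hold_funds -> ¬archive_directive), contraposes to O(archive_directive -> ¬hold_funds); with O(archive_directive) we get O(¬hold_funds).
Premise 11 is O(¬recuse_self -> hold_funds); contrapositively O(¬hold_funds -> recuse_self). Since O(¬hold_funds) holds, K gives O(recuse_self).
With premise 2, O(recuse_self -> close_hatch), the K-axiom yields O(close_hatch).
With premise 9, O(close_hatch -> reject_prescription), the K-axiom yields O(reject_prescription).
Premise 8 is O(¬countersign_prescription -> ¬reject_prescription); contrapositively O(reject_prescription -> countersign_prescription). Since O(reject_prescription) holds, K gives O(countersign_prescription).
Premise 5 is O(¬audit_license -> ¬countersign_prescription); contrapositively O(countersign_prescription -> audit_license). Since O(countersign_prescription) holds, K gives O(audit_license).
Premises 3, 4, 6, 7 do not contribute to this derivation.
Hence audit_license is obligatory.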